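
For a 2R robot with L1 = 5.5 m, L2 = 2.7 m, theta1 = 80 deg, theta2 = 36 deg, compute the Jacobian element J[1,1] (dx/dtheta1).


J[1,1] = -L1*sin(t1) - L2*sin(t1+t2)
= -5.5*sin(80) - 2.7*sin(116)
= -7.8432


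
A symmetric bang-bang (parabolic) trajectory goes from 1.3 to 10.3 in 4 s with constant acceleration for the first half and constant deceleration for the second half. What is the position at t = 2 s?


Symmetric rest-to-rest: each phase covers (pf-p0)/2 in time T/2. 0.5*a*(T/2)^2 = (pf-p0)/2 => a = 4*(pf-p0)/T^2
a = 4*(10.3-1.3)/4^2 = 2.25
t = 2 is in the acceleration phase (t <= T/2).
p = p0 + 0.5*a*t^2 = 1.3 + 0.5*2.25*2^2
= 5.8


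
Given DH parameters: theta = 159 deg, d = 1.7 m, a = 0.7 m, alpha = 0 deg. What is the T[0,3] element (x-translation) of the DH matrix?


T[0,3] = a * cos(theta)
= 0.7 * cos(159 deg)
= 0.7 * -0.9336
= -0.6535


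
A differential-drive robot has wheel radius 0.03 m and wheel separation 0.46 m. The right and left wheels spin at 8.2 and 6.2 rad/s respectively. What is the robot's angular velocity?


vR = r*wR = 0.03*8.2 = 0.246 m/s
vL = r*wL = 0.03*6.2 = 0.186 m/s
v = (vR+vL)/2 = 0.216 m/s
omega = (vR-vL)/L = 0.1304 rad/s
angular velocity = 0.1304 rad/s


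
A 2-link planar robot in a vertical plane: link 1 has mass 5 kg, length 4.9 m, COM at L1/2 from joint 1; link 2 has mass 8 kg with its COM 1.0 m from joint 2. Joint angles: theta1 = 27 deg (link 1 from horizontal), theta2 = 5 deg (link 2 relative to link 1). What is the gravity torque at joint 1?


Horizontal distance from joint 1 to link-1 COM:
  x_c1 = (L1/2)*cos(t1) = 2.45 * 0.891 = 2.183 m
Horizontal distance from joint 1 to link-2 COM:
  x_c2 = L1*cos(t1) + Lc2*cos(t1+t2)
       = 4.9*0.891 + 1.0*0.848 = 5.214 m
tau1 = m1*g*x_c1 + m2*g*x_c2
     = 5*9.81*2.183 + 8*9.81*5.214
     = 107.0745 + 409.1932
     = 516.2676 Nm


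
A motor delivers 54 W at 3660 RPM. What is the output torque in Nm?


omega = 3660 * 2*pi/60 = 383.2743 rad/s
tau = P / omega = 54 / 383.2743
= 0.1409 Nm


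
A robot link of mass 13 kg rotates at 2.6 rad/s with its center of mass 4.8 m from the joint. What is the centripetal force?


F = m * omega^2 * r
= 13 * 2.6^2 * 4.8
= 13 * 6.76 * 4.8
= 421.824 N


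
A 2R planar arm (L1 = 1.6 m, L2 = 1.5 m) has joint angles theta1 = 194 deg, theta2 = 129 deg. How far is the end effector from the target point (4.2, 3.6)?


End effector via forward kinematics:
x = L1*cos(t1) + L2*cos(t1+t2) = -0.3545
y = L1*sin(t1) + L2*sin(t1+t2) = -1.2898
Distance to target:
d = sqrt((4.2 - -0.3545)^2 + (3.6 - -1.2898)^2)
= sqrt(20.7437 + 23.9101)
= 6.6823 m


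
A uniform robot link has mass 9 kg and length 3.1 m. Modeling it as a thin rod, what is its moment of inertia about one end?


I = (1/3) * m * L^2
= (1/3) * 9 * 3.1^2
= 0.333333 * 9 * 9.61
= 28.83 kg*m^2


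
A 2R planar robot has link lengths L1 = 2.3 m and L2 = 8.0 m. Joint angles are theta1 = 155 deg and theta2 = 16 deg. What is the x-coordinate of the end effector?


Convert angles to radians: theta1 = 2.7053, theta2 = 0.2793
x = L1*cos(theta1) + L2*cos(theta1+theta2)
x = -2.0845 + -7.9015
x = -9.986


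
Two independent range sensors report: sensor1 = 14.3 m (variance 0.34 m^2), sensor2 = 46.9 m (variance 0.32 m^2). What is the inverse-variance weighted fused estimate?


w1 = (1/var1) / (1/var1 + 1/var2)
   = 2.9412 / (2.9412 + 3.125) = 0.4848
w2 = 1 - w1 = 0.5152
fused = w1*s1 + w2*s2 = 6.9333 + 24.1606
= 31.0939 m


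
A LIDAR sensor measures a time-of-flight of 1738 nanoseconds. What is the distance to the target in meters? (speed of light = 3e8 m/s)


tof = 1738 ns = 1.738e-06 s
dist = c * tof / 2
= 3e8 * 1.738e-06 / 2
= 260.7 m


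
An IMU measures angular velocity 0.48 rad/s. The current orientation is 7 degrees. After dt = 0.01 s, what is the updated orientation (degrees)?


delta_theta = w * dt = 0.48 * 0.01 = 0.0048 rad
= 0.275 deg
theta_new = 7 + 0.275 = 7.275 deg


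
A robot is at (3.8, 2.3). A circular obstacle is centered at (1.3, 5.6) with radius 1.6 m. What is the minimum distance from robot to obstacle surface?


center_dist = sqrt((3.8-1.3)^2 + (2.3-5.6)^2)
= sqrt(6.25 + 10.89)
= 4.14
min_dist = center_dist - radius = 4.14 - 1.6 = 2.54 m


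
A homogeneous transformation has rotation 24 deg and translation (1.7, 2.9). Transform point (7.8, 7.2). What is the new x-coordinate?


x' = cos(theta)*px - sin(theta)*py + tx
= 0.9135*7.8 - 0.4067*7.2 + 1.7
= 5.8972


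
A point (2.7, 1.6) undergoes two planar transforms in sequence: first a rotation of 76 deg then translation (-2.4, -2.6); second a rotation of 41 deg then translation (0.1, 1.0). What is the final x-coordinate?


After transform 1:
x1 = cos(76)*2.7 - sin(76)*1.6 + -2.4 = -3.2993
y1 = sin(76)*2.7 + cos(76)*1.6 + -2.6 = 0.4069
After transform 2:
x2 = cos(41)*-3.2993 - sin(41)*0.4069 + 0.1
= -2.6569


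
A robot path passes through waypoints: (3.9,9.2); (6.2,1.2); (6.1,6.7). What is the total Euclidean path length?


Segment lengths:
  seg1 = sqrt((2.3)^2 + (-8.0)^2) = 8.3241
  seg2 = sqrt((-0.1)^2 + (5.5)^2) = 5.5009
Total = 13.825


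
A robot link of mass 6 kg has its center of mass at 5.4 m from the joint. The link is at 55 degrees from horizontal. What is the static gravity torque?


tau = m*g*L*cos(angle)
= 6 * 9.81 * 5.4 * cos(55 deg)
= 6 * 9.81 * 5.4 * 0.5736
= 182.3078 Nm


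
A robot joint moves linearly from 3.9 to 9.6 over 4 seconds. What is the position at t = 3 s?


s = t/T = 3/4 = 0.75
p(t) = p0 + (pf-p0)*s
= 3.9 + (9.6 - 3.9) * 0.75
= 8.175


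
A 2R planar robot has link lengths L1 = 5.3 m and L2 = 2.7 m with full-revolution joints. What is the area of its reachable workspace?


r_max = L1 + L2 = 8.0 m
r_min = |L1 - L2| = 2.6 m
Area = pi*(r_max^2 - r_min^2)
= pi*(64.0 - 6.76)
= pi * 57.24
= 179.8248 m^2


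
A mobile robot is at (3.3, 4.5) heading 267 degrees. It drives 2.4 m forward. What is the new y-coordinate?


y_new = y0 + d*sin(theta)
= 4.5 + 2.4*sin(267)
= 4.5 + -2.3967
= 2.1033


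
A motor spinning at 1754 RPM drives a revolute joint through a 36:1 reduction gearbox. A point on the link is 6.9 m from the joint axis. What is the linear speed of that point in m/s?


omega_motor = 1754 * 2*pi/60 = 183.6785 rad/s
omega_joint = omega_motor / 36 = 5.1022 rad/s
v = omega_joint * r = 5.1022 * 6.9
= 35.205 m/s


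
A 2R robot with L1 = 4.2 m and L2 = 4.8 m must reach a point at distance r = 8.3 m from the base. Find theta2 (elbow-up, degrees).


cos(theta2) = (r^2 - L1^2 - L2^2) / (2*L1*L2)
cos(theta2) = (68.89 - 17.64 - 23.04) / 40.32
cos(theta2) = 0.699653
theta2 = 45.6008 degrees


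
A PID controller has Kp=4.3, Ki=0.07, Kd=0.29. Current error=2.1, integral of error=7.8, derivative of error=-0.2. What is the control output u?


u = Kp*e + Ki*int(e) + Kd*de/dt
= 4.3*2.1 + 0.07*7.8 + 0.29*(-0.2)
= 9.03 + 0.546 + -0.058
= 9.518


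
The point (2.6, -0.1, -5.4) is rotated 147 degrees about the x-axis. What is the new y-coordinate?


Rotation about x-axis: y' = y*cos(theta) - z*sin(theta)
= -0.1 * -0.8387 - -5.4 * 0.5446
= 3.0249


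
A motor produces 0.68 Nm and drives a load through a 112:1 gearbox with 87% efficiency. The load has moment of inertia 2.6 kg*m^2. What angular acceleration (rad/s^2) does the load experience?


tau_out = tau_motor * N * eta
= 0.68 * 112 * 0.87 = 66.2592 Nm
alpha = tau_out / I = 66.2592 / 2.6
= 25.4843 rad/s^2


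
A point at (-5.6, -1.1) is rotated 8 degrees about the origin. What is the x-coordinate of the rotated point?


x' = x*cos(theta) - y*sin(theta)
cos(8 deg) = 0.9903, sin(8 deg) = 0.1392
x' = -5.6 * 0.9903 - -1.1 * 0.1392
= -5.5455 - -0.1531
= -5.3924


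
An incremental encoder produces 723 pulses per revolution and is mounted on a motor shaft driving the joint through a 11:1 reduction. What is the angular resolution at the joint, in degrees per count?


counts per rev = 723
effective counts at joint = 723 * 11 = 7953
resolution = 360 / 7953
= 0.0453 deg/count


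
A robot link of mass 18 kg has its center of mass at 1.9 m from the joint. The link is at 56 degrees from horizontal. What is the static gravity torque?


tau = m*g*L*cos(angle)
= 18 * 9.81 * 1.9 * cos(56 deg)
= 18 * 9.81 * 1.9 * 0.5592
= 187.6103 Nm


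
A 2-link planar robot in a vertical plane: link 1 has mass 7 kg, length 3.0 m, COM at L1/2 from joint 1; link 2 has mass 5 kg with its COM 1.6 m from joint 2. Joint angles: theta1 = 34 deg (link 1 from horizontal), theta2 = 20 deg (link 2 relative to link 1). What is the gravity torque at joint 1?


Horizontal distance from joint 1 to link-1 COM:
  x_c1 = (L1/2)*cos(t1) = 1.5 * 0.829 = 1.2436 m
Horizontal distance from joint 1 to link-2 COM:
  x_c2 = L1*cos(t1) + Lc2*cos(t1+t2)
       = 3.0*0.829 + 1.6*0.5878 = 3.4276 m
tau1 = m1*g*x_c1 + m2*g*x_c2
     = 7*9.81*1.2436 + 5*9.81*3.4276
     = 85.395 + 168.1223
     = 253.5173 Nm


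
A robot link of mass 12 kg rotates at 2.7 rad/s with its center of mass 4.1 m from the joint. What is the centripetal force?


F = m * omega^2 * r
= 12 * 2.7^2 * 4.1
= 12 * 7.29 * 4.1
= 358.668 N


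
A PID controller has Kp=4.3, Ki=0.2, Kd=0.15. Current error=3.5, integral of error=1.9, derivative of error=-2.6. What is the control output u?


u = Kp*e + Ki*int(e) + Kd*de/dt
= 4.3*3.5 + 0.2*1.9 + 0.15*(-2.6)
= 15.05 + 0.38 + -0.39
= 15.04


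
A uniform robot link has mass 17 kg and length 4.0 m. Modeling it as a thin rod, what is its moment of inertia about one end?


I = (1/3) * m * L^2
= (1/3) * 17 * 4.0^2
= 0.333333 * 17 * 16.0
= 90.6667 kg*m^2


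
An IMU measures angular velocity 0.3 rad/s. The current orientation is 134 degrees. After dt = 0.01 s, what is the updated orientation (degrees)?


delta_theta = w * dt = 0.3 * 0.01 = 0.003 rad
= 0.1719 deg
theta_new = 134 + 0.1719 = 134.1719 deg


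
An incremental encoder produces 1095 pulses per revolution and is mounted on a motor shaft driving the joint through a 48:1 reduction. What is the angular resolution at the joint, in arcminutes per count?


counts per rev = 1095
effective counts at joint = 1095 * 48 = 52560
resolution = 360*60 / 52560
= 0.411 arcmin/count


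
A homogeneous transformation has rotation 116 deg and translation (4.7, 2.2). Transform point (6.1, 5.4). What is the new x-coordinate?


x' = cos(theta)*px - sin(theta)*py + tx
= -0.4384*6.1 - 0.8988*5.4 + 4.7
= -2.8276


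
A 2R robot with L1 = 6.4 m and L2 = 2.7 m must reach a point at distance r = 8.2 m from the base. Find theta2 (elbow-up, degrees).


cos(theta2) = (r^2 - L1^2 - L2^2) / (2*L1*L2)
cos(theta2) = (67.24 - 40.96 - 7.29) / 34.56
cos(theta2) = 0.549479
theta2 = 56.6687 degrees


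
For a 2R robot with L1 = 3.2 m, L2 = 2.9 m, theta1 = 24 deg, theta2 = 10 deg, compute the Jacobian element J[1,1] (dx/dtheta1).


J[1,1] = -L1*sin(t1) - L2*sin(t1+t2)
= -3.2*sin(24) - 2.9*sin(34)
= -2.9232


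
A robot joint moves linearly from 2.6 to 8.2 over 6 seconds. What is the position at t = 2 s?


s = t/T = 2/6 = 0.3333
p(t) = p0 + (pf-p0)*s
= 2.6 + (8.2 - 2.6) * 0.3333
= 4.4667


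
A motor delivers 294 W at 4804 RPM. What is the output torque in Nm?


omega = 4804 * 2*pi/60 = 503.0737 rad/s
tau = P / omega = 294 / 503.0737
= 0.5844 Nm


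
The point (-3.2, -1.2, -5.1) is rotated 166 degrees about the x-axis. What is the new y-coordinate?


Rotation about x-axis: y' = y*cos(theta) - z*sin(theta)
= -1.2 * -0.9703 - -5.1 * 0.2419
= 2.3982


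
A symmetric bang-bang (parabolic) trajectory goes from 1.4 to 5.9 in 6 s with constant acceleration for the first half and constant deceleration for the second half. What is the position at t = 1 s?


Symmetric rest-to-rest: each phase covers (pf-p0)/2 in time T/2. 0.5*a*(T/2)^2 = (pf-p0)/2 => a = 4*(pf-p0)/T^2
a = 4*(5.9-1.4)/6^2 = 0.5
t = 1 is in the acceleration phase (t <= T/2).
p = p0 + 0.5*a*t^2 = 1.4 + 0.5*0.5*1^2
= 1.65


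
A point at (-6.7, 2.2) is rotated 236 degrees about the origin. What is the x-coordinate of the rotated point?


x' = x*cos(theta) - y*sin(theta)
cos(236 deg) = -0.5592, sin(236 deg) = -0.829
x' = -6.7 * -0.5592 - 2.2 * -0.829
= 3.7466 - -1.8239
= 5.5705


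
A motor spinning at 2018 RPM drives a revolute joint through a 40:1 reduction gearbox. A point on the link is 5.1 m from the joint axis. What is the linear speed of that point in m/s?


omega_motor = 2018 * 2*pi/60 = 211.3245 rad/s
omega_joint = omega_motor / 40 = 5.2831 rad/s
v = omega_joint * r = 5.2831 * 5.1
= 26.9439 m/s


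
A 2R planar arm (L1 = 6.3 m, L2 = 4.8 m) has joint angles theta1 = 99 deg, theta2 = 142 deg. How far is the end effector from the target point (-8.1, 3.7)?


End effector via forward kinematics:
x = L1*cos(t1) + L2*cos(t1+t2) = -3.3126
y = L1*sin(t1) + L2*sin(t1+t2) = 2.0243
Distance to target:
d = sqrt((-8.1 - -3.3126)^2 + (3.7 - 2.0243)^2)
= sqrt(22.919 + 2.8081)
= 5.0722 m


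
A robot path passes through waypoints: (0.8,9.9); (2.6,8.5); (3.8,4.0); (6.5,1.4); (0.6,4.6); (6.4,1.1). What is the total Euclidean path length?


Segment lengths:
  seg1 = sqrt((1.8)^2 + (-1.4)^2) = 2.2804
  seg2 = sqrt((1.2)^2 + (-4.5)^2) = 4.6573
  seg3 = sqrt((2.7)^2 + (-2.6)^2) = 3.7483
  seg4 = sqrt((-5.9)^2 + (3.2)^2) = 6.7119
  seg5 = sqrt((5.8)^2 + (-3.5)^2) = 6.7742
Total = 24.1721


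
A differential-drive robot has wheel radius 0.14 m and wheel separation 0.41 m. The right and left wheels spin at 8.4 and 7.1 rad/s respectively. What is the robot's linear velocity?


vR = r*wR = 0.14*8.4 = 1.176 m/s
vL = r*wL = 0.14*7.1 = 0.994 m/s
v = (vR+vL)/2 = 1.085 m/s
omega = (vR-vL)/L = 0.4439 rad/s
linear velocity = 1.085 m/s


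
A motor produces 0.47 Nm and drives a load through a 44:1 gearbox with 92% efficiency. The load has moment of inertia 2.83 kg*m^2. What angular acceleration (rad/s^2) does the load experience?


tau_out = tau_motor * N * eta
= 0.47 * 44 * 0.92 = 19.0256 Nm
alpha = tau_out / I = 19.0256 / 2.83
= 6.7228 rad/s^2


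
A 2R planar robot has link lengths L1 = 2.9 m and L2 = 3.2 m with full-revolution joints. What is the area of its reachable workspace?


r_max = L1 + L2 = 6.1 m
r_min = |L1 - L2| = 0.3 m
Area = pi*(r_max^2 - r_min^2)
= pi*(37.21 - 0.09)
= pi * 37.12
= 116.6159 m^2


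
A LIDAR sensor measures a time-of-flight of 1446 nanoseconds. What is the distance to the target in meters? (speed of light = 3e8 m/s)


tof = 1446 ns = 1.446e-06 s
dist = c * tof / 2
= 3e8 * 1.446e-06 / 2
= 216.9 m


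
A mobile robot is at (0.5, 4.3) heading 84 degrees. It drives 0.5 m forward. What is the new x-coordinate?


x_new = x0 + d*cos(theta)
= 0.5 + 0.5*cos(84)
= 0.5 + 0.0523
= 0.5523


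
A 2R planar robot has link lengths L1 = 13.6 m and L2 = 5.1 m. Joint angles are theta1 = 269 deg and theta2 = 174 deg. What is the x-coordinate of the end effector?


Convert angles to radians: theta1 = 4.6949, theta2 = 3.0369
x = L1*cos(theta1) + L2*cos(theta1+theta2)
x = -0.2374 + 0.6215
x = 0.3842


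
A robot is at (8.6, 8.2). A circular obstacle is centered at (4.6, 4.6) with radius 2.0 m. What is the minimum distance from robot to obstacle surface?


center_dist = sqrt((8.6-4.6)^2 + (8.2-4.6)^2)
= sqrt(16.0 + 12.96)
= 5.3814
min_dist = center_dist - radius = 5.3814 - 2.0 = 3.3814 m


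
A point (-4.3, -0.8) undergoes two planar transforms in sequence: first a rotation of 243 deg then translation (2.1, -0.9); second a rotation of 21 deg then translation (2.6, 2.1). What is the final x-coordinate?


After transform 1:
x1 = cos(243)*-4.3 - sin(243)*-0.8 + 2.1 = 3.3394
y1 = sin(243)*-4.3 + cos(243)*-0.8 + -0.9 = 3.2945
After transform 2:
x2 = cos(21)*3.3394 - sin(21)*3.2945 + 2.6
= 4.5369


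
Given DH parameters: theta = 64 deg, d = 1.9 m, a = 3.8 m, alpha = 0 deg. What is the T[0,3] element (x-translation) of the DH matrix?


T[0,3] = a * cos(theta)
= 3.8 * cos(64 deg)
= 3.8 * 0.4384
= 1.6658


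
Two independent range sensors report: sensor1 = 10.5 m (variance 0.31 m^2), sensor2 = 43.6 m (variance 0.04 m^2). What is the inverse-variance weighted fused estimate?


w1 = (1/var1) / (1/var1 + 1/var2)
   = 3.2258 / (3.2258 + 25.0) = 0.1143
w2 = 1 - w1 = 0.8857
fused = w1*s1 + w2*s2 = 1.2 + 38.6171
= 39.8171 m


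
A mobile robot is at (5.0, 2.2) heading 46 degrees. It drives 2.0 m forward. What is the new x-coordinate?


x_new = x0 + d*cos(theta)
= 5.0 + 2.0*cos(46)
= 5.0 + 1.3893
= 6.3893


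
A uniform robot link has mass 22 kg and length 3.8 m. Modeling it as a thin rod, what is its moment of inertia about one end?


I = (1/3) * m * L^2
= (1/3) * 22 * 3.8^2
= 0.333333 * 22 * 14.44
= 105.8933 kg*m^2


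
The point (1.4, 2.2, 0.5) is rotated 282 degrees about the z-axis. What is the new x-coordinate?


Rotation about z-axis: x' = x*cos(theta) - y*sin(theta)
= 1.4 * 0.2079 - 2.2 * -0.9781
= 2.443


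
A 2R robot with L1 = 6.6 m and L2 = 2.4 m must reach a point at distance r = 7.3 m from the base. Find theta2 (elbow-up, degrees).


cos(theta2) = (r^2 - L1^2 - L2^2) / (2*L1*L2)
cos(theta2) = (53.29 - 43.56 - 5.76) / 31.68
cos(theta2) = 0.125316
theta2 = 82.801 degrees


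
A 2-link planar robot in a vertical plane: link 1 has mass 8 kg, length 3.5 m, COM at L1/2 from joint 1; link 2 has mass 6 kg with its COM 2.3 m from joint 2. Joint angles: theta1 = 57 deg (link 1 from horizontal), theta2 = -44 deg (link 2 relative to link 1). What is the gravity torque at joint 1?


Horizontal distance from joint 1 to link-1 COM:
  x_c1 = (L1/2)*cos(t1) = 1.75 * 0.5446 = 0.9531 m
Horizontal distance from joint 1 to link-2 COM:
  x_c2 = L1*cos(t1) + Lc2*cos(t1+t2)
       = 3.5*0.5446 + 2.3*0.9744 = 4.1473 m
tau1 = m1*g*x_c1 + m2*g*x_c2
     = 8*9.81*0.9531 + 6*9.81*4.1473
     = 74.8007 + 244.1094
     = 318.9101 Nm


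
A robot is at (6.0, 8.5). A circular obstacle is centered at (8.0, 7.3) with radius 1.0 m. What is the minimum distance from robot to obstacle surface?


center_dist = sqrt((6.0-8.0)^2 + (8.5-7.3)^2)
= sqrt(4.0 + 1.44)
= 2.3324
min_dist = center_dist - radius = 2.3324 - 1.0 = 1.3324 m


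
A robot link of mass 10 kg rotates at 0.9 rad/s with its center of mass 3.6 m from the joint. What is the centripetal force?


F = m * omega^2 * r
= 10 * 0.9^2 * 3.6
= 10 * 0.81 * 3.6
= 29.16 N


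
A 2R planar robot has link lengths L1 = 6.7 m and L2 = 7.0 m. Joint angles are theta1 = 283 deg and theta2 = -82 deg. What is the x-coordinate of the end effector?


Convert angles to radians: theta1 = 4.9393, theta2 = -1.4312
x = L1*cos(theta1) + L2*cos(theta1+theta2)
x = 1.5072 + -6.5351
x = -5.0279


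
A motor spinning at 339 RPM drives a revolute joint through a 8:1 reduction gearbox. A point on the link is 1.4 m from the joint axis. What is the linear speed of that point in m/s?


omega_motor = 339 * 2*pi/60 = 35.5 rad/s
omega_joint = omega_motor / 8 = 4.4375 rad/s
v = omega_joint * r = 4.4375 * 1.4
= 6.2125 m/s


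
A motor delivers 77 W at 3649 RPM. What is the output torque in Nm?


omega = 3649 * 2*pi/60 = 382.1224 rad/s
tau = P / omega = 77 / 382.1224
= 0.2015 Nm


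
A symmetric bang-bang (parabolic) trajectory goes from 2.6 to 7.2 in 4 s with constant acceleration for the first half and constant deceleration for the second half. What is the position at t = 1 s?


Symmetric rest-to-rest: each phase covers (pf-p0)/2 in time T/2. 0.5*a*(T/2)^2 = (pf-p0)/2 => a = 4*(pf-p0)/T^2
a = 4*(7.2-2.6)/4^2 = 1.15
t = 1 is in the acceleration phase (t <= T/2).
p = p0 + 0.5*a*t^2 = 2.6 + 0.5*1.15*1^2
= 3.175


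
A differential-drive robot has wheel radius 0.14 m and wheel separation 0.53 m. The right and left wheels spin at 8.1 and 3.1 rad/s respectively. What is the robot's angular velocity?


vR = r*wR = 0.14*8.1 = 1.134 m/s
vL = r*wL = 0.14*3.1 = 0.434 m/s
v = (vR+vL)/2 = 0.784 m/s
omega = (vR-vL)/L = 1.3208 rad/s
angular velocity = 1.3208 rad/s


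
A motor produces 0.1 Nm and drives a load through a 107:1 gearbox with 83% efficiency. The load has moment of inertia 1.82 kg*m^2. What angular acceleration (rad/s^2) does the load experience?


tau_out = tau_motor * N * eta
= 0.1 * 107 * 0.83 = 8.881 Nm
alpha = tau_out / I = 8.881 / 1.82
= 4.8797 rad/s^2


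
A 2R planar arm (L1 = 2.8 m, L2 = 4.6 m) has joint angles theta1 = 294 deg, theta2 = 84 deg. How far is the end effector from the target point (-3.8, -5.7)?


End effector via forward kinematics:
x = L1*cos(t1) + L2*cos(t1+t2) = 5.5137
y = L1*sin(t1) + L2*sin(t1+t2) = -1.1364
Distance to target:
d = sqrt((-3.8 - 5.5137)^2 + (-5.7 - -1.1364)^2)
= sqrt(86.7454 + 20.826)
= 10.3717 m


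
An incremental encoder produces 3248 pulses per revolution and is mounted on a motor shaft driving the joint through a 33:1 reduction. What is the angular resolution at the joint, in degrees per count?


counts per rev = 3248
effective counts at joint = 3248 * 33 = 107184
resolution = 360 / 107184
= 0.0034 deg/count


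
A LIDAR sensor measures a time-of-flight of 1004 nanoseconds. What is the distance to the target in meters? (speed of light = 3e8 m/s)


tof = 1004 ns = 1.004e-06 s
dist = c * tof / 2
= 3e8 * 1.004e-06 / 2
= 150.6 m


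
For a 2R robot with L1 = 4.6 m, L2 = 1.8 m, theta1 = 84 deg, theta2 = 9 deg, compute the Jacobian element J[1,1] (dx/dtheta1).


J[1,1] = -L1*sin(t1) - L2*sin(t1+t2)
= -4.6*sin(84) - 1.8*sin(93)
= -6.3723


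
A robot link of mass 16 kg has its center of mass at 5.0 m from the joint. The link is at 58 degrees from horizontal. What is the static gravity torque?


tau = m*g*L*cos(angle)
= 16 * 9.81 * 5.0 * cos(58 deg)
= 16 * 9.81 * 5.0 * 0.5299
= 415.8806 Nm


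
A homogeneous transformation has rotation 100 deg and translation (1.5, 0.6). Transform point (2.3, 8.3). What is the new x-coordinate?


x' = cos(theta)*px - sin(theta)*py + tx
= -0.1736*2.3 - 0.9848*8.3 + 1.5
= -7.0733


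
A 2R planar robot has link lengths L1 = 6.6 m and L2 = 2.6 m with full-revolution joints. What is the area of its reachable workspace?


r_max = L1 + L2 = 9.2 m
r_min = |L1 - L2| = 4.0 m
Area = pi*(r_max^2 - r_min^2)
= pi*(84.64 - 16.0)
= pi * 68.64
= 215.6389 m^2


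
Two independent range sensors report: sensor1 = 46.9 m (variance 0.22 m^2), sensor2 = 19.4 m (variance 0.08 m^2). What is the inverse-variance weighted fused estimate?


w1 = (1/var1) / (1/var1 + 1/var2)
   = 4.5455 / (4.5455 + 12.5) = 0.2667
w2 = 1 - w1 = 0.7333
fused = w1*s1 + w2*s2 = 12.5067 + 14.2267
= 26.7333 m


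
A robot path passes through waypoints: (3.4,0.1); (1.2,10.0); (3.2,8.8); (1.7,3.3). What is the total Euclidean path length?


Segment lengths:
  seg1 = sqrt((-2.2)^2 + (9.9)^2) = 10.1415
  seg2 = sqrt((2.0)^2 + (-1.2)^2) = 2.3324
  seg3 = sqrt((-1.5)^2 + (-5.5)^2) = 5.7009
Total = 18.1748


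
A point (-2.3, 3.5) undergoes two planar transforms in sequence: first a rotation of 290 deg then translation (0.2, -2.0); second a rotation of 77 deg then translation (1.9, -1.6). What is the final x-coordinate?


After transform 1:
x1 = cos(290)*-2.3 - sin(290)*3.5 + 0.2 = 2.7023
y1 = sin(290)*-2.3 + cos(290)*3.5 + -2.0 = 1.3584
After transform 2:
x2 = cos(77)*2.7023 - sin(77)*1.3584 + 1.9
= 1.1843


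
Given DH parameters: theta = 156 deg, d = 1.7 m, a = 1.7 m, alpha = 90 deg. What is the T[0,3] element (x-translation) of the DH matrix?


T[0,3] = a * cos(theta)
= 1.7 * cos(156 deg)
= 1.7 * -0.9135
= -1.553


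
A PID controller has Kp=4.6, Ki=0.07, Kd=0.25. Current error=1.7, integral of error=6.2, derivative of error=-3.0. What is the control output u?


u = Kp*e + Ki*int(e) + Kd*de/dt
= 4.6*1.7 + 0.07*6.2 + 0.25*(-3.0)
= 7.82 + 0.434 + -0.75
= 7.504


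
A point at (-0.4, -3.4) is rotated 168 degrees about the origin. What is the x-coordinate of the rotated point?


x' = x*cos(theta) - y*sin(theta)
cos(168 deg) = -0.9781, sin(168 deg) = 0.2079
x' = -0.4 * -0.9781 - -3.4 * 0.2079
= 0.3913 - -0.7069
= 1.0982


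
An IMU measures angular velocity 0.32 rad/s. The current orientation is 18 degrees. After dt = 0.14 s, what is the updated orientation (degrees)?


delta_theta = w * dt = 0.32 * 0.14 = 0.0448 rad
= 2.5669 deg
theta_new = 18 + 2.5669 = 20.5669 deg


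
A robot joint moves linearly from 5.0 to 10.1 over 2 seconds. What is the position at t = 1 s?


s = t/T = 1/2 = 0.5
p(t) = p0 + (pf-p0)*s
= 5.0 + (10.1 - 5.0) * 0.5
= 7.55


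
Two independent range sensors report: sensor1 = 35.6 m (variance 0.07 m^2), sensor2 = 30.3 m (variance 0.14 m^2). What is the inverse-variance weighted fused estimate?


w1 = (1/var1) / (1/var1 + 1/var2)
   = 14.2857 / (14.2857 + 7.1429) = 0.6667
w2 = 1 - w1 = 0.3333
fused = w1*s1 + w2*s2 = 23.7333 + 10.1
= 33.8333 m


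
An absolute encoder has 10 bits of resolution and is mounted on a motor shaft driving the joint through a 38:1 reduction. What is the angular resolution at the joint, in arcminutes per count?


counts = 2^10 = 1024
effective counts at joint = 1024 * 38 = 38912
resolution = 360*60 / 38912
= 0.5551 arcmin/count


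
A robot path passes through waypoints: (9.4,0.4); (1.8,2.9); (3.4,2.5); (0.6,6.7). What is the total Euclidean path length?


Segment lengths:
  seg1 = sqrt((-7.6)^2 + (2.5)^2) = 8.0006
  seg2 = sqrt((1.6)^2 + (-0.4)^2) = 1.6492
  seg3 = sqrt((-2.8)^2 + (4.2)^2) = 5.0478
Total = 14.6976


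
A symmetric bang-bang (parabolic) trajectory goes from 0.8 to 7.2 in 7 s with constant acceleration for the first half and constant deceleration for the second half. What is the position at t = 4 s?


Symmetric rest-to-rest: each phase covers (pf-p0)/2 in time T/2. 0.5*a*(T/2)^2 = (pf-p0)/2 => a = 4*(pf-p0)/T^2
a = 4*(7.2-0.8)/7^2 = 0.5224
t = 4 is in the deceleration phase (t > T/2).
p = pf - 0.5*a*(T-t)^2 = 7.2 - 0.5*0.5224*3^2
= 4.849


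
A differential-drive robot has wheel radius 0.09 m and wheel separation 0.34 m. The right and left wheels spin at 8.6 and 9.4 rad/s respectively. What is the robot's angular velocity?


vR = r*wR = 0.09*8.6 = 0.774 m/s
vL = r*wL = 0.09*9.4 = 0.846 m/s
v = (vR+vL)/2 = 0.81 m/s
omega = (vR-vL)/L = -0.2118 rad/s
angular velocity = -0.2118 rad/s


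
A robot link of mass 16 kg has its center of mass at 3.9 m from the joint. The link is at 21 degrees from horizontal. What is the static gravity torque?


tau = m*g*L*cos(angle)
= 16 * 9.81 * 3.9 * cos(21 deg)
= 16 * 9.81 * 3.9 * 0.9336
= 571.4857 Nm


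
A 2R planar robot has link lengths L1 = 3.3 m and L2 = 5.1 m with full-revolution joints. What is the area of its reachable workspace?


r_max = L1 + L2 = 8.4 m
r_min = |L1 - L2| = 1.8 m
Area = pi*(r_max^2 - r_min^2)
= pi*(70.56 - 3.24)
= pi * 67.32
= 211.492 m^2


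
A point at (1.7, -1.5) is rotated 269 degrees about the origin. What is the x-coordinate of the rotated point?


x' = x*cos(theta) - y*sin(theta)
cos(269 deg) = -0.0175, sin(269 deg) = -0.9998
x' = 1.7 * -0.0175 - -1.5 * -0.9998
= -0.0297 - 1.4998
= -1.5294


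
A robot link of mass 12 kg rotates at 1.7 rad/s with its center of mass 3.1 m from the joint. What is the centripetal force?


F = m * omega^2 * r
= 12 * 1.7^2 * 3.1
= 12 * 2.89 * 3.1
= 107.508 N


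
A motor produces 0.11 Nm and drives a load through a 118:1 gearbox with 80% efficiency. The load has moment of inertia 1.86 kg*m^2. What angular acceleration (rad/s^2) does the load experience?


tau_out = tau_motor * N * eta
= 0.11 * 118 * 0.8 = 10.384 Nm
alpha = tau_out / I = 10.384 / 1.86
= 5.5828 rad/s^2


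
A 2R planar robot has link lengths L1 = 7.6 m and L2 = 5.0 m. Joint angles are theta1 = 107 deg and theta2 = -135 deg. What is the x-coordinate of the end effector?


Convert angles to radians: theta1 = 1.8675, theta2 = -2.3562
x = L1*cos(theta1) + L2*cos(theta1+theta2)
x = -2.222 + 4.4147
x = 2.1927


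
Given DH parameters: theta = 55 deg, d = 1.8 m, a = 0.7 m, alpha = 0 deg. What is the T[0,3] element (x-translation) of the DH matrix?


T[0,3] = a * cos(theta)
= 0.7 * cos(55 deg)
= 0.7 * 0.5736
= 0.4015


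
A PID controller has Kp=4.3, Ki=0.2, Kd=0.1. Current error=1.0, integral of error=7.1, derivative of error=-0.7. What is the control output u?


u = Kp*e + Ki*int(e) + Kd*de/dt
= 4.3*1.0 + 0.2*7.1 + 0.1*(-0.7)
= 4.3 + 1.42 + -0.07
= 5.65


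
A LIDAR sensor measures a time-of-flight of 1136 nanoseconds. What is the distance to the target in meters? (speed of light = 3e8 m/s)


tof = 1136 ns = 1.136e-06 s
dist = c * tof / 2
= 3e8 * 1.136e-06 / 2
= 170.4 m


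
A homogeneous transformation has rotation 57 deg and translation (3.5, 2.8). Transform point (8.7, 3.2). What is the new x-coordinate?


x' = cos(theta)*px - sin(theta)*py + tx
= 0.5446*8.7 - 0.8387*3.2 + 3.5
= 5.5546


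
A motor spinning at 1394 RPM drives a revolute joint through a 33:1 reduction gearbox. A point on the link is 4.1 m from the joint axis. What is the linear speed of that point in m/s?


omega_motor = 1394 * 2*pi/60 = 145.9793 rad/s
omega_joint = omega_motor / 33 = 4.4236 rad/s
v = omega_joint * r = 4.4236 * 4.1
= 18.1368 m/s


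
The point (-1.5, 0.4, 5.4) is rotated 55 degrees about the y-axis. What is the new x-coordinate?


Rotation about y-axis: x' = x*cos(theta) + z*sin(theta)
= -1.5 * 0.5736 + 5.4 * 0.8192
= 3.5631


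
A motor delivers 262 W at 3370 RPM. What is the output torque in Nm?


omega = 3370 * 2*pi/60 = 352.9056 rad/s
tau = P / omega = 262 / 352.9056
= 0.7424 Nm


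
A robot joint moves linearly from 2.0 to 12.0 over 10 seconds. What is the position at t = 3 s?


s = t/T = 3/10 = 0.3
p(t) = p0 + (pf-p0)*s
= 2.0 + (12.0 - 2.0) * 0.3
= 5.0


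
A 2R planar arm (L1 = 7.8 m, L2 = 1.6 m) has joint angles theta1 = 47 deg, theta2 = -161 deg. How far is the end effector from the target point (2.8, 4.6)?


End effector via forward kinematics:
x = L1*cos(t1) + L2*cos(t1+t2) = 4.6688
y = L1*sin(t1) + L2*sin(t1+t2) = 4.2429
Distance to target:
d = sqrt((2.8 - 4.6688)^2 + (4.6 - 4.2429)^2)
= sqrt(3.4924 + 0.1275)
= 1.9026 m


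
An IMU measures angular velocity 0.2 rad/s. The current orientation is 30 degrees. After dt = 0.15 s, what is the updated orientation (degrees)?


delta_theta = w * dt = 0.2 * 0.15 = 0.03 rad
= 1.7189 deg
theta_new = 30 + 1.7189 = 31.7189 deg


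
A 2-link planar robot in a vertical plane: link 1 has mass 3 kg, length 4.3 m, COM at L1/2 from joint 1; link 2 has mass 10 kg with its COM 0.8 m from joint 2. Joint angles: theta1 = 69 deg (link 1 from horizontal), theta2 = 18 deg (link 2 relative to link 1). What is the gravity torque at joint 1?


Horizontal distance from joint 1 to link-1 COM:
  x_c1 = (L1/2)*cos(t1) = 2.15 * 0.3584 = 0.7705 m
Horizontal distance from joint 1 to link-2 COM:
  x_c2 = L1*cos(t1) + Lc2*cos(t1+t2)
       = 4.3*0.3584 + 0.8*0.0523 = 1.5829 m
tau1 = m1*g*x_c1 + m2*g*x_c2
     = 3*9.81*0.7705 + 10*9.81*1.5829
     = 22.6756 + 155.2777
     = 177.9532 Nm


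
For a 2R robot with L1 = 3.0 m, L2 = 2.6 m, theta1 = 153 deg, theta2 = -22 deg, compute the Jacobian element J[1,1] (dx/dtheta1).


J[1,1] = -L1*sin(t1) - L2*sin(t1+t2)
= -3.0*sin(153) - 2.6*sin(131)
= -3.3242


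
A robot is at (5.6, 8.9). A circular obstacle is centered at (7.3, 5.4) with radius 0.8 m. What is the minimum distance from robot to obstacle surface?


center_dist = sqrt((5.6-7.3)^2 + (8.9-5.4)^2)
= sqrt(2.89 + 12.25)
= 3.891
min_dist = center_dist - radius = 3.891 - 0.8 = 3.091 m


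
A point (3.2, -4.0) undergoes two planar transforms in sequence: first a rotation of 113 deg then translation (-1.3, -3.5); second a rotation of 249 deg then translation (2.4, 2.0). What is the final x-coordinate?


After transform 1:
x1 = cos(113)*3.2 - sin(113)*-4.0 + -1.3 = 1.1317
y1 = sin(113)*3.2 + cos(113)*-4.0 + -3.5 = 1.0085
After transform 2:
x2 = cos(249)*1.1317 - sin(249)*1.0085 + 2.4
= 2.936


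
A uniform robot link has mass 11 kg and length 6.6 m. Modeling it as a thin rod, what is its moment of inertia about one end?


I = (1/3) * m * L^2
= (1/3) * 11 * 6.6^2
= 0.333333 * 11 * 43.56
= 159.72 kg*m^2


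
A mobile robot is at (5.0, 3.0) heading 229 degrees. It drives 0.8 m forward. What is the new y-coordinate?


y_new = y0 + d*sin(theta)
= 3.0 + 0.8*sin(229)
= 3.0 + -0.6038
= 2.3962


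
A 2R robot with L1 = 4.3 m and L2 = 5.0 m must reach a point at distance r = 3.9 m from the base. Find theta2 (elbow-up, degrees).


cos(theta2) = (r^2 - L1^2 - L2^2) / (2*L1*L2)
cos(theta2) = (15.21 - 18.49 - 25.0) / 43.0
cos(theta2) = -0.657674
theta2 = 131.1228 degrees


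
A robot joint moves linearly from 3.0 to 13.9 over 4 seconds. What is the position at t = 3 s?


s = t/T = 3/4 = 0.75
p(t) = p0 + (pf-p0)*s
= 3.0 + (13.9 - 3.0) * 0.75
= 11.175


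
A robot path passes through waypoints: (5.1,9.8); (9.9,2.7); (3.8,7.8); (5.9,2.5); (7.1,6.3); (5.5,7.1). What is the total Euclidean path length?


Segment lengths:
  seg1 = sqrt((4.8)^2 + (-7.1)^2) = 8.5703
  seg2 = sqrt((-6.1)^2 + (5.1)^2) = 7.9511
  seg3 = sqrt((2.1)^2 + (-5.3)^2) = 5.7009
  seg4 = sqrt((1.2)^2 + (3.8)^2) = 3.985
  seg5 = sqrt((-1.6)^2 + (0.8)^2) = 1.7889
Total = 27.9961


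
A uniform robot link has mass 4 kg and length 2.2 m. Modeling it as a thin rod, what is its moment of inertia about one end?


I = (1/3) * m * L^2
= (1/3) * 4 * 2.2^2
= 0.333333 * 4 * 4.84
= 6.4533 kg*m^2


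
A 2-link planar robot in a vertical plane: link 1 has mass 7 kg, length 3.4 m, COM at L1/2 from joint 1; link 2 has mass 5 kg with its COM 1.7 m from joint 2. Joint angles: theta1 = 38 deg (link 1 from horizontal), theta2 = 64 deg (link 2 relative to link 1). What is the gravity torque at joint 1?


Horizontal distance from joint 1 to link-1 COM:
  x_c1 = (L1/2)*cos(t1) = 1.7 * 0.788 = 1.3396 m
Horizontal distance from joint 1 to link-2 COM:
  x_c2 = L1*cos(t1) + Lc2*cos(t1+t2)
       = 3.4*0.788 + 1.7*-0.2079 = 2.3258 m
tau1 = m1*g*x_c1 + m2*g*x_c2
     = 7*9.81*1.3396 + 5*9.81*2.3258
     = 91.9916 + 114.0798
     = 206.0714 Nm


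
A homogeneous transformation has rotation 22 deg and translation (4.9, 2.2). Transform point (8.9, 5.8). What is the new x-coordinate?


x' = cos(theta)*px - sin(theta)*py + tx
= 0.9272*8.9 - 0.3746*5.8 + 4.9
= 10.9792


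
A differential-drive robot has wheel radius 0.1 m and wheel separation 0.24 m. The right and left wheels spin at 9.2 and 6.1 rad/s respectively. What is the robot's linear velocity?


vR = r*wR = 0.1*9.2 = 0.92 m/s
vL = r*wL = 0.1*6.1 = 0.61 m/s
v = (vR+vL)/2 = 0.765 m/s
omega = (vR-vL)/L = 1.2917 rad/s
linear velocity = 0.765 m/s


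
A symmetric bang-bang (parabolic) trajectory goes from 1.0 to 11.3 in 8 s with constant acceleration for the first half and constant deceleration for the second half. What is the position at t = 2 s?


Symmetric rest-to-rest: each phase covers (pf-p0)/2 in time T/2. 0.5*a*(T/2)^2 = (pf-p0)/2 => a = 4*(pf-p0)/T^2
a = 4*(11.3-1.0)/8^2 = 0.6438
t = 2 is in the acceleration phase (t <= T/2).
p = p0 + 0.5*a*t^2 = 1.0 + 0.5*0.6438*2^2
= 2.2875


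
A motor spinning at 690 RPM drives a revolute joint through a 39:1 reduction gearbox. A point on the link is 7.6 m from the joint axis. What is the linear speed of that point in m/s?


omega_motor = 690 * 2*pi/60 = 72.2566 rad/s
omega_joint = omega_motor / 39 = 1.8527 rad/s
v = omega_joint * r = 1.8527 * 7.6
= 14.0808 m/s


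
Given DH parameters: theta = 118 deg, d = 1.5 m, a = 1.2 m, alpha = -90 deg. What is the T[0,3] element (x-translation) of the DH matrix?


T[0,3] = a * cos(theta)
= 1.2 * cos(118 deg)
= 1.2 * -0.4695
= -0.5634


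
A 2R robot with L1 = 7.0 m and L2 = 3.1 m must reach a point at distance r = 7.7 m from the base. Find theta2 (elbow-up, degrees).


cos(theta2) = (r^2 - L1^2 - L2^2) / (2*L1*L2)
cos(theta2) = (59.29 - 49.0 - 9.61) / 43.4
cos(theta2) = 0.015668
theta2 = 89.1022 degrees


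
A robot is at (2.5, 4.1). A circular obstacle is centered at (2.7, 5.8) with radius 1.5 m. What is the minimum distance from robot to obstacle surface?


center_dist = sqrt((2.5-2.7)^2 + (4.1-5.8)^2)
= sqrt(0.04 + 2.89)
= 1.7117
min_dist = center_dist - radius = 1.7117 - 1.5 = 0.2117 m


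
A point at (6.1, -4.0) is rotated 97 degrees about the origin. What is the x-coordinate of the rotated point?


x' = x*cos(theta) - y*sin(theta)
cos(97 deg) = -0.1219, sin(97 deg) = 0.9925
x' = 6.1 * -0.1219 - -4.0 * 0.9925
= -0.7434 - -3.9702
= 3.2268


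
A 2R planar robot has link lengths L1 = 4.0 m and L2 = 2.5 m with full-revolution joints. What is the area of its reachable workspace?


r_max = L1 + L2 = 6.5 m
r_min = |L1 - L2| = 1.5 m
Area = pi*(r_max^2 - r_min^2)
= pi*(42.25 - 2.25)
= pi * 40.0
= 125.6637 m^2


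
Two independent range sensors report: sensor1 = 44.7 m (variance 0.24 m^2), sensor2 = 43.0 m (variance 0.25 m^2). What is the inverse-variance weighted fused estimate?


w1 = (1/var1) / (1/var1 + 1/var2)
   = 4.1667 / (4.1667 + 4.0) = 0.5102
w2 = 1 - w1 = 0.4898
fused = w1*s1 + w2*s2 = 22.8061 + 21.0612
= 43.8673 m


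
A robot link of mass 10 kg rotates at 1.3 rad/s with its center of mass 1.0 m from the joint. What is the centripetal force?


F = m * omega^2 * r
= 10 * 1.3^2 * 1.0
= 10 * 1.69 * 1.0
= 16.9 N


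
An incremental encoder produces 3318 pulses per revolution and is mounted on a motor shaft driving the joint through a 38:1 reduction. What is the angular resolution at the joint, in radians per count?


counts per rev = 3318
effective counts at joint = 3318 * 38 = 126084
resolution = 2*pi / 126084
= 4.9833e-05 rad/count


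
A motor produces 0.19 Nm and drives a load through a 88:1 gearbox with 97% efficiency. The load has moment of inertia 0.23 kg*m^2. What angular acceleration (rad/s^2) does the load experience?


tau_out = tau_motor * N * eta
= 0.19 * 88 * 0.97 = 16.2184 Nm
alpha = tau_out / I = 16.2184 / 0.23
= 70.5148 rad/s^2


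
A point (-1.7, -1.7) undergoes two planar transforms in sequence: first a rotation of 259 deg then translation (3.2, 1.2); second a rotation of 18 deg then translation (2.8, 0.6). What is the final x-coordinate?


After transform 1:
x1 = cos(259)*-1.7 - sin(259)*-1.7 + 3.2 = 1.8556
y1 = sin(259)*-1.7 + cos(259)*-1.7 + 1.2 = 3.1931
After transform 2:
x2 = cos(18)*1.8556 - sin(18)*3.1931 + 2.8
= 3.5781


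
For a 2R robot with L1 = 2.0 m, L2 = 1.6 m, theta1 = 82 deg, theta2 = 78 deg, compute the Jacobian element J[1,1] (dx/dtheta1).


J[1,1] = -L1*sin(t1) - L2*sin(t1+t2)
= -2.0*sin(82) - 1.6*sin(160)
= -2.5278


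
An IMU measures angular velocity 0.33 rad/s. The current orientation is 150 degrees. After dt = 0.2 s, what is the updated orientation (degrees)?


delta_theta = w * dt = 0.33 * 0.2 = 0.066 rad
= 3.7815 deg
theta_new = 150 + 3.7815 = 153.7815 deg


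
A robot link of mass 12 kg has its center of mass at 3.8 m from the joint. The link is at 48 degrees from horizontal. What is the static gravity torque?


tau = m*g*L*cos(angle)
= 12 * 9.81 * 3.8 * cos(48 deg)
= 12 * 9.81 * 3.8 * 0.6691
= 299.3262 Nm


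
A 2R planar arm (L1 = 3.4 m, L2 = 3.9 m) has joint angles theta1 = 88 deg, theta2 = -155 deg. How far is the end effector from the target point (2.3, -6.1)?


End effector via forward kinematics:
x = L1*cos(t1) + L2*cos(t1+t2) = 1.6425
y = L1*sin(t1) + L2*sin(t1+t2) = -0.192
Distance to target:
d = sqrt((2.3 - 1.6425)^2 + (-6.1 - -0.192)^2)
= sqrt(0.4323 + 34.904)
= 5.9444 m


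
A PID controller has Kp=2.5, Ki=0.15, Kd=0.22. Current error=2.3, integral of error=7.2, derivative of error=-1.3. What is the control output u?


u = Kp*e + Ki*int(e) + Kd*de/dt
= 2.5*2.3 + 0.15*7.2 + 0.22*(-1.3)
= 5.75 + 1.08 + -0.286
= 6.544


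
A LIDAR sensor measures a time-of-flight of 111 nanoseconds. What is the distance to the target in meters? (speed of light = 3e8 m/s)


tof = 111 ns = 1.11e-07 s
dist = c * tof / 2
= 3e8 * 1.11e-07 / 2
= 16.65 m


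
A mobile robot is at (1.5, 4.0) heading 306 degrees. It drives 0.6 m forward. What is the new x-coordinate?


x_new = x0 + d*cos(theta)
= 1.5 + 0.6*cos(306)
= 1.5 + 0.3527
= 1.8527
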